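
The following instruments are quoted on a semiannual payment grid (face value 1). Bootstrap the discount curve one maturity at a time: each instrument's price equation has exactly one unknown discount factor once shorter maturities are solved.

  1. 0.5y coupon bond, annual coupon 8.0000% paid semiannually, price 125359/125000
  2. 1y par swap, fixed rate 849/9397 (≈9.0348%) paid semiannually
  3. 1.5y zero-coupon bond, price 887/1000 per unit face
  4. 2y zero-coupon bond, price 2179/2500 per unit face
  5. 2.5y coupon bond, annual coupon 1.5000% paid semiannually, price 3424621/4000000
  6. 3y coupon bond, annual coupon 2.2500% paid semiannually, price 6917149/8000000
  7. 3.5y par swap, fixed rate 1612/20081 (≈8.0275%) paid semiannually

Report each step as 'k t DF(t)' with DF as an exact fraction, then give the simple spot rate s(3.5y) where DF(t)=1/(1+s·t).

1 1/2 9643/10000
2 1 9151/10000
3 3/2 887/1000
4 2 2179/2500
5 5/2 8227/10000
6 3 4027/5000
7 7/2 3791/5000
s(3.5y) = (1/(3791/5000) − 1)/(7/2) = 2418/26537 ≈ 9.1118%

step 1 [0.5y] bond c/2=1/25: DF=(125359/125000 − 1/25·(0))/(1+1/25) = 9643/10000 ≈ 0.964300
step 2 [1y] swap r/2=849/18794: DF=(1 − 849/18794·(0.964300))/(1+849/18794) = 9151/10000 ≈ 0.915100
step 3 [1.5y] zero: DF = P = 887/1000 ≈ 0.887000
step 4 [2y] zero: DF = P = 2179/2500 ≈ 0.871600
step 5 [2.5y] bond c/2=3/400: DF=(3424621/4000000 − 3/400·(0.964300+0.915100+0.887000+0.871600))/(1+3/400) = 8227/10000 ≈ 0.822700
step 6 [3y] bond c/2=9/800: DF=(6917149/8000000 − 9/800·(0.964300+0.915100+0.887000+0.871600+0.822700))/(1+9/800) = 4027/5000 ≈ 0.805400
step 7 [3.5y] swap r/2=806/20081: DF=(1 − 806/20081·(0.964300+0.915100+0.887000+0.871600+0.822700+0.805400))/(1+806/20081) = 3791/5000 ≈ 0.758200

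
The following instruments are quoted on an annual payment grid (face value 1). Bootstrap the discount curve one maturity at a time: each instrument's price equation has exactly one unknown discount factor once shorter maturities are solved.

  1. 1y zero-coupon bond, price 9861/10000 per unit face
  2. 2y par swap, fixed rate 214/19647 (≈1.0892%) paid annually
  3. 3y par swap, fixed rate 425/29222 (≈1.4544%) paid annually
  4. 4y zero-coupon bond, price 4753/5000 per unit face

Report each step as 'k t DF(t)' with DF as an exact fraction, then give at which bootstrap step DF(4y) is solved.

1 1 9861/10000
2 2 4893/5000
3 3 383/400
4 4 4753/5000
DF(4y) is solved at step 4

step 1 [1y] zero: DF = P = 9861/10000 ≈ 0.986100
step 2 [2y] swap r/1=214/19647: DF=(1 − 214/19647·(0.986100))/(1+214/19647) = 4893/5000 ≈ 0.978600
step 3 [3y] swap r/1=425/29222: DF=(1 − 425/29222·(0.986100+0.978600))/(1+425/29222) = 383/400 ≈ 0.957500
step 4 [4y] zero: DF = P = 4753/5000 ≈ 0.950600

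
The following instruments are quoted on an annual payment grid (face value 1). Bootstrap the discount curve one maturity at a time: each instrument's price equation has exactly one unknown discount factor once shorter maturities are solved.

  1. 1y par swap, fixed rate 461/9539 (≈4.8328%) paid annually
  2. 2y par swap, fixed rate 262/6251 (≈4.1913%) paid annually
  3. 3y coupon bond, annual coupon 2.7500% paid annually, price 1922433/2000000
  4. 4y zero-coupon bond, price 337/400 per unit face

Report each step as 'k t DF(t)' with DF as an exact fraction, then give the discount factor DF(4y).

1 1 9539/10000
2 2 4607/5000
3 3 8853/10000
4 4 337/400
DF(4y) = 337/400 ≈ 0.842500

step 1 [1y] swap r/1=461/9539: DF=(1 − 461/9539·(0))/(1+461/9539) = 9539/10000 ≈ 0.953900
step 2 [2y] swap r/1=262/6251: DF=(1 − 262/6251·(0.953900))/(1+262/6251) = 4607/5000 ≈ 0.921400
step 3 [3y] bond c/1=11/400: DF=(1922433/2000000 − 11/400·(0.953900+0.921400))/(1+11/400) = 8853/10000 ≈ 0.885300
step 4 [4y] zero: DF = P = 337/400 ≈ 0.842500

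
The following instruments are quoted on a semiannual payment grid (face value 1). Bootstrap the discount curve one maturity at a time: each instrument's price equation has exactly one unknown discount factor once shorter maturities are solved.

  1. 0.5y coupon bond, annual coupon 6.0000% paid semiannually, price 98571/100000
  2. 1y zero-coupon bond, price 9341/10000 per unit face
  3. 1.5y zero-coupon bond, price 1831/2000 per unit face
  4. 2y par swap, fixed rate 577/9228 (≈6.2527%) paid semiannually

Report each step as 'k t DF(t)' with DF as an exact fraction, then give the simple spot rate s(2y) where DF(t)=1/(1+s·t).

step 1 [0.5y] bond c/2=3/100: DF=(98571/100000 − 3/100·(0))/(1+3/100) = 957/1000 ≈ 0.957000
step 2 [1y] zero: DF = P = 9341/10000 ≈ 0.934100
step 3 [1.5y] zero: DF = P = 1831/2000 ≈ 0.915500
step 4 [2y] swap r/2=577/18456: DF=(1 − 577/18456·(0.957000+0.934100+0.915500))/(1+577/18456) = 4423/5000 ≈ 0.884600

1 1/2 957/1000
2 1 9341/10000
3 3/2 1831/2000
4 2 4423/5000
s(2y) = (1/(4423/5000) − 1)/(2) = 577/8846 ≈ 6.5227%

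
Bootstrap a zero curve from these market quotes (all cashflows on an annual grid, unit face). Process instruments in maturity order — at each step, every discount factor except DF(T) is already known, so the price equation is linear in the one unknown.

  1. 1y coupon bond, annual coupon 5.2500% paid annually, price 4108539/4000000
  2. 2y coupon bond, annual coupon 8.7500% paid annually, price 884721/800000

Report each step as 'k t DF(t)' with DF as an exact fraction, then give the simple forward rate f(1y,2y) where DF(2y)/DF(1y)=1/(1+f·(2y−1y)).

step 1 [1y] bond c/1=21/400: DF=(4108539/4000000 − 21/400·(0))/(1+21/400) = 9759/10000 ≈ 0.975900
step 2 [2y] bond c/1=7/80: DF=(884721/800000 − 7/80·(0.975900))/(1+7/80) = 1173/1250 ≈ 0.938400

1 1 9759/10000
2 2 1173/1250
f(1y,2y) = ((9759/10000)/(1173/1250) − 1)/(1) = 125/3128 ≈ 3.9962%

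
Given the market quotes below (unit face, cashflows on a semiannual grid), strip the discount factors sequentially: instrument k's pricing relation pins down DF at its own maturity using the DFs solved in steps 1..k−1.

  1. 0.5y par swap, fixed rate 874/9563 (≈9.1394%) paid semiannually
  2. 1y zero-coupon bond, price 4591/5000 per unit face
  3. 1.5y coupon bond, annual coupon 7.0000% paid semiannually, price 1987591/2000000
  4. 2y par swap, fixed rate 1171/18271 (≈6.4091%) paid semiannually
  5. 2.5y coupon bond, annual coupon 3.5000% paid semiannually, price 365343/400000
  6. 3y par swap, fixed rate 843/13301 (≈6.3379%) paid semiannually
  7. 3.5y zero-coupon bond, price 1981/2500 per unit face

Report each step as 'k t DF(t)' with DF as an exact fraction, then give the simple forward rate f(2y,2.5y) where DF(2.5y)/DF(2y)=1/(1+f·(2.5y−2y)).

1 1/2 9563/10000
2 1 4591/5000
3 3/2 1121/1250
4 2 8829/10000
5 5/2 2087/2500
6 3 4157/5000
7 7/2 1981/2500
f(2y,2.5y) = ((8829/10000)/(2087/2500) − 1)/(1/2) = 481/4174 ≈ 11.5237%

step 1 [0.5y] swap r/2=437/9563: DF=(1 − 437/9563·(0))/(1+437/9563) = 9563/10000 ≈ 0.956300
step 2 [1y] zero: DF = P = 4591/5000 ≈ 0.918200
step 3 [1.5y] bond c/2=7/200: DF=(1987591/2000000 − 7/200·(0.956300+0.918200))/(1+7/200) = 1121/1250 ≈ 0.896800
step 4 [2y] swap r/2=1171/36542: DF=(1 − 1171/36542·(0.956300+0.918200+0.896800))/(1+1171/36542) = 8829/10000 ≈ 0.882900
step 5 [2.5y] bond c/2=7/400: DF=(365343/400000 − 7/400·(0.956300+0.918200+0.896800+0.882900))/(1+7/400) = 2087/2500 ≈ 0.834800
step 6 [3y] swap r/2=843/26602: DF=(1 − 843/26602·(0.956300+0.918200+0.896800+0.882900+0.834800))/(1+843/26602) = 4157/5000 ≈ 0.831400
step 7 [3.5y] zero: DF = P = 1981/2500 ≈ 0.792400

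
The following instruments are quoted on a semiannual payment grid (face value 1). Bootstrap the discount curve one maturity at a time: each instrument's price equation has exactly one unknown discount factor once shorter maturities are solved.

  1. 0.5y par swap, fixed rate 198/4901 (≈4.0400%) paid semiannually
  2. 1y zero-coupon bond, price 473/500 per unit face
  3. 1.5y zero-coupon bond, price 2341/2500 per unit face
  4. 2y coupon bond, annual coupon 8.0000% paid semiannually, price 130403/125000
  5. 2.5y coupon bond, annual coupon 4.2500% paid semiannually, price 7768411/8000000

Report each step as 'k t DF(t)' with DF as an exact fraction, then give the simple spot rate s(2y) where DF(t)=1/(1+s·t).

step 1 [0.5y] swap r/2=99/4901: DF=(1 − 99/4901·(0))/(1+99/4901) = 4901/5000 ≈ 0.980200
step 2 [1y] zero: DF = P = 473/500 ≈ 0.946000
step 3 [1.5y] zero: DF = P = 2341/2500 ≈ 0.936400
step 4 [2y] bond c/2=1/25: DF=(130403/125000 − 1/25·(0.980200+0.946000+0.936400))/(1+1/25) = 893/1000 ≈ 0.893000
step 5 [2.5y] bond c/2=17/800: DF=(7768411/8000000 − 17/800·(0.980200+0.946000+0.936400+0.893000))/(1+17/800) = 8727/10000 ≈ 0.872700

1 1/2 4901/5000
2 1 473/500
3 3/2 2341/2500
4 2 893/1000
5 5/2 8727/10000
s(2y) = (1/(893/1000) − 1)/(2) = 107/1786 ≈ 5.9910%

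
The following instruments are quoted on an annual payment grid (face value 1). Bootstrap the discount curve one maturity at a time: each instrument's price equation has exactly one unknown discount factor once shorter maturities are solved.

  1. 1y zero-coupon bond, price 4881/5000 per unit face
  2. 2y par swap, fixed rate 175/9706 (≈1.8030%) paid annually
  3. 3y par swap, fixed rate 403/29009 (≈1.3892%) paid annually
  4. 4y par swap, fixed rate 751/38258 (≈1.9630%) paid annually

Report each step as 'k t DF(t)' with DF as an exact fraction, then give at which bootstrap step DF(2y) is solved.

1 1 4881/5000
2 2 193/200
3 3 9597/10000
4 4 9249/10000
DF(2y) is solved at step 2

step 1 [1y] zero: DF = P = 4881/5000 ≈ 0.976200
step 2 [2y] swap r/1=175/9706: DF=(1 − 175/9706·(0.976200))/(1+175/9706) = 193/200 ≈ 0.965000
step 3 [3y] swap r/1=403/29009: DF=(1 − 403/29009·(0.976200+0.965000))/(1+403/29009) = 9597/10000 ≈ 0.959700
step 4 [4y] swap r/1=751/38258: DF=(1 − 751/38258·(0.976200+0.965000+0.959700))/(1+751/38258) = 9249/10000 ≈ 0.924900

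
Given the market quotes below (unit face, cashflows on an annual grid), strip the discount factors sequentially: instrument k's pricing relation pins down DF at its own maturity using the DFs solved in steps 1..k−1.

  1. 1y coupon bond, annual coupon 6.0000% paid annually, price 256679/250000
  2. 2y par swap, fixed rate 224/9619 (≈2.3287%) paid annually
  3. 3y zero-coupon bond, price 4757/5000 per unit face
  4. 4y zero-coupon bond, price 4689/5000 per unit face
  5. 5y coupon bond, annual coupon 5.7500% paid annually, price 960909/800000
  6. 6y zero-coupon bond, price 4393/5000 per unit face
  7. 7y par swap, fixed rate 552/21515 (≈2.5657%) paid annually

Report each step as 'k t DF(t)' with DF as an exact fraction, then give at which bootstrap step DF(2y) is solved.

1 1 4843/5000
2 2 597/625
3 3 4757/5000
4 4 4689/5000
5 5 1857/2000
6 6 4393/5000
7 7 1043/1250
DF(2y) is solved at step 2

step 1 [1y] bond c/1=3/50: DF=(256679/250000 − 3/50·(0))/(1+3/50) = 4843/5000 ≈ 0.968600
step 2 [2y] swap r/1=224/9619: DF=(1 − 224/9619·(0.968600))/(1+224/9619) = 597/625 ≈ 0.955200
step 3 [3y] zero: DF = P = 4757/5000 ≈ 0.951400
step 4 [4y] zero: DF = P = 4689/5000 ≈ 0.937800
step 5 [5y] bond c/1=23/400: DF=(960909/800000 − 23/400·(0.968600+0.955200+0.951400+0.937800))/(1+23/400) = 1857/2000 ≈ 0.928500
step 6 [6y] zero: DF = P = 4393/5000 ≈ 0.878600
step 7 [7y] swap r/1=552/21515: DF=(1 − 552/21515·(0.968600+0.955200+0.951400+0.937800+0.928500+0.878600))/(1+552/21515) = 1043/1250 ≈ 0.834400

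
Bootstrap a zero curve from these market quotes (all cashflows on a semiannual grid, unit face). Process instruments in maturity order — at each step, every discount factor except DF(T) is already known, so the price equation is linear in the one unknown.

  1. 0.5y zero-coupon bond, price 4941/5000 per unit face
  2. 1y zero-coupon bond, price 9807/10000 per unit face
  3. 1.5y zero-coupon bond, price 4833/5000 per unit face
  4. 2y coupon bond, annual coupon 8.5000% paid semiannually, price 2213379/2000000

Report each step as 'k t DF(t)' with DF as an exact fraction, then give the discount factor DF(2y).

step 1 [0.5y] zero: DF = P = 4941/5000 ≈ 0.988200
step 2 [1y] zero: DF = P = 9807/10000 ≈ 0.980700
step 3 [1.5y] zero: DF = P = 4833/5000 ≈ 0.966600
step 4 [2y] bond c/2=17/400: DF=(2213379/2000000 − 17/400·(0.988200+0.980700+0.966600))/(1+17/400) = 9419/10000 ≈ 0.941900

1 1/2 4941/5000
2 1 9807/10000
3 3/2 4833/5000
4 2 9419/10000
DF(2y) = 9419/10000 ≈ 0.941900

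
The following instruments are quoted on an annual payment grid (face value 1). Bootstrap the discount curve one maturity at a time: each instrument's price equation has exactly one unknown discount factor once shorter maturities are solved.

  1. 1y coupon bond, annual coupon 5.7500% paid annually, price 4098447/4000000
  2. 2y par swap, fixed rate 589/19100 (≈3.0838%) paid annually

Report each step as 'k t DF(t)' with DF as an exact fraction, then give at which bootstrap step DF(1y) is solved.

1 1 9689/10000
2 2 9411/10000
DF(1y) is solved at step 1

step 1 [1y] bond c/1=23/400: DF=(4098447/4000000 − 23/400·(0))/(1+23/400) = 9689/10000 ≈ 0.968900
step 2 [2y] swap r/1=589/19100: DF=(1 − 589/19100·(0.968900))/(1+589/19100) = 9411/10000 ≈ 0.941100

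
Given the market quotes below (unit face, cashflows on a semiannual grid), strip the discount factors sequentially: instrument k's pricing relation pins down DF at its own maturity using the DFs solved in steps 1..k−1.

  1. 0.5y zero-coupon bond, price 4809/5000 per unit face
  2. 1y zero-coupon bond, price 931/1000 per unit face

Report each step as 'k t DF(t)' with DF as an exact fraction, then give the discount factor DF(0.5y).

1 1/2 4809/5000
2 1 931/1000
DF(0.5y) = 4809/5000 ≈ 0.961800

step 1 [0.5y] zero: DF = P = 4809/5000 ≈ 0.961800
step 2 [1y] zero: DF = P = 931/1000 ≈ 0.931000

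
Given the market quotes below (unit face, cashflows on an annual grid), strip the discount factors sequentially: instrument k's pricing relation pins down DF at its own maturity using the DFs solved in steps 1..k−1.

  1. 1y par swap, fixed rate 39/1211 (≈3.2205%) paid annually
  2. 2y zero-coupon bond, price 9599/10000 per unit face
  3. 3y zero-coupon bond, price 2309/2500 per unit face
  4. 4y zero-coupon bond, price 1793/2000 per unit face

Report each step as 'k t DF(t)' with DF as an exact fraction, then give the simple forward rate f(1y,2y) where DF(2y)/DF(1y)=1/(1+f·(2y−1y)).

1 1 1211/1250
2 2 9599/10000
3 3 2309/2500
4 4 1793/2000
f(1y,2y) = ((1211/1250)/(9599/10000) − 1)/(1) = 89/9599 ≈ 0.9272%

step 1 [1y] swap r/1=39/1211: DF=(1 − 39/1211·(0))/(1+39/1211) = 1211/1250 ≈ 0.968800
step 2 [2y] zero: DF = P = 9599/10000 ≈ 0.959900
step 3 [3y] zero: DF = P = 2309/2500 ≈ 0.923600
step 4 [4y] zero: DF = P = 1793/2000 ≈ 0.896500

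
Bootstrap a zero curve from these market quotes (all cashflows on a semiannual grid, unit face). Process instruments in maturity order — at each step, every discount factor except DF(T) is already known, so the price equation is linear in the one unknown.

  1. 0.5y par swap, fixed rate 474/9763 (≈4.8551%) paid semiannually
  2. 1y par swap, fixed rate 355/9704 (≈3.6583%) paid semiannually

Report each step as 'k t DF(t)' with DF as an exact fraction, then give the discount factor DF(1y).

1 1/2 9763/10000
2 1 1929/2000
DF(1y) = 1929/2000 ≈ 0.964500

step 1 [0.5y] swap r/2=237/9763: DF=(1 − 237/9763·(0))/(1+237/9763) = 9763/10000 ≈ 0.976300
step 2 [1y] swap r/2=355/19408: DF=(1 − 355/19408·(0.976300))/(1+355/19408) = 1929/2000 ≈ 0.964500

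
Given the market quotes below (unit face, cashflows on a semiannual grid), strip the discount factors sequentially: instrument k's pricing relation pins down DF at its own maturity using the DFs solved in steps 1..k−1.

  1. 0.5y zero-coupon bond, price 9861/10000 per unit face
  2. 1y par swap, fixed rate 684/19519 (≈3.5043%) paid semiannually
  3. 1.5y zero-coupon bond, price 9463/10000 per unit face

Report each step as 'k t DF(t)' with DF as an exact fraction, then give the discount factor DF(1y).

step 1 [0.5y] zero: DF = P = 9861/10000 ≈ 0.986100
step 2 [1y] swap r/2=342/19519: DF=(1 − 342/19519·(0.986100))/(1+342/19519) = 4829/5000 ≈ 0.965800
step 3 [1.5y] zero: DF = P = 9463/10000 ≈ 0.946300

1 1/2 9861/10000
2 1 4829/5000
3 3/2 9463/10000
DF(1y) = 4829/5000 ≈ 0.965800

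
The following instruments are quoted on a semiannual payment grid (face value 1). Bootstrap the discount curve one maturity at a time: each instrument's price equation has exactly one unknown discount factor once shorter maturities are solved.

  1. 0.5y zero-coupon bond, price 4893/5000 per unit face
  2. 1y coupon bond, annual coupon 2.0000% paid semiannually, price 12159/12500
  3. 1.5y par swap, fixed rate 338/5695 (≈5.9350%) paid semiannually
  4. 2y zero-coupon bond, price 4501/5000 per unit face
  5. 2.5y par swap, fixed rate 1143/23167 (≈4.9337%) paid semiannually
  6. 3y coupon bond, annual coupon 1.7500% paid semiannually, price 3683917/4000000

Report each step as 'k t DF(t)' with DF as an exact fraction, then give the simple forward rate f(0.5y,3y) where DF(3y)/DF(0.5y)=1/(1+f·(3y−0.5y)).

step 1 [0.5y] zero: DF = P = 4893/5000 ≈ 0.978600
step 2 [1y] bond c/2=1/100: DF=(12159/12500 − 1/100·(0.978600))/(1+1/100) = 4767/5000 ≈ 0.953400
step 3 [1.5y] swap r/2=169/5695: DF=(1 − 169/5695·(0.978600+0.953400))/(1+169/5695) = 1831/2000 ≈ 0.915500
step 4 [2y] zero: DF = P = 4501/5000 ≈ 0.900200
step 5 [2.5y] swap r/2=1143/46334: DF=(1 − 1143/46334·(0.978600+0.953400+0.915500+0.900200))/(1+1143/46334) = 8857/10000 ≈ 0.885700
step 6 [3y] bond c/2=7/800: DF=(3683917/4000000 − 7/800·(0.978600+0.953400+0.915500+0.900200+0.885700))/(1+7/800) = 1091/1250 ≈ 0.872800

1 1/2 4893/5000
2 1 4767/5000
3 3/2 1831/2000
4 2 4501/5000
5 5/2 8857/10000
6 3 1091/1250
f(0.5y,3y) = ((4893/5000)/(1091/1250) − 1)/(5/2) = 529/10910 ≈ 4.8488%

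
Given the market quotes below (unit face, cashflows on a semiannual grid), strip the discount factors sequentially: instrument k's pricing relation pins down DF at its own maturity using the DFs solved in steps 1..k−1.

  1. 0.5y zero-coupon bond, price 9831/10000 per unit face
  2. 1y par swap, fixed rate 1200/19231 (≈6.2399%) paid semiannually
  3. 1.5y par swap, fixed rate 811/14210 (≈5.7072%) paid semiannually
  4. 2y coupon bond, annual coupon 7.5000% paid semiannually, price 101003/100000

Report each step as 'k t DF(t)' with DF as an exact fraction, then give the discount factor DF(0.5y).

1 1/2 9831/10000
2 1 47/50
3 3/2 9189/10000
4 2 2177/2500
DF(0.5y) = 9831/10000 ≈ 0.983100

step 1 [0.5y] zero: DF = P = 9831/10000 ≈ 0.983100
step 2 [1y] swap r/2=600/19231: DF=(1 − 600/19231·(0.983100))/(1+600/19231) = 47/50 ≈ 0.940000
step 3 [1.5y] swap r/2=811/28420: DF=(1 − 811/28420·(0.983100+0.940000))/(1+811/28420) = 9189/10000 ≈ 0.918900
step 4 [2y] bond c/2=3/80: DF=(101003/100000 − 3/80·(0.983100+0.940000+0.918900))/(1+3/80) = 2177/2500 ≈ 0.870800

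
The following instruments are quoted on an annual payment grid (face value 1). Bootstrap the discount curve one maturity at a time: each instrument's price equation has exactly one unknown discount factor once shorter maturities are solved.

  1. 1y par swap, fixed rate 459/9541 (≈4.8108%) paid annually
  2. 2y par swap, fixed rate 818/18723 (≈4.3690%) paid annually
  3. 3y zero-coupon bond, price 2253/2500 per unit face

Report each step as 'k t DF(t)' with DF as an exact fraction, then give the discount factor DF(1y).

step 1 [1y] swap r/1=459/9541: DF=(1 − 459/9541·(0))/(1+459/9541) = 9541/10000 ≈ 0.954100
step 2 [2y] swap r/1=818/18723: DF=(1 − 818/18723·(0.954100))/(1+818/18723) = 4591/5000 ≈ 0.918200
step 3 [3y] zero: DF = P = 2253/2500 ≈ 0.901200

1 1 9541/10000
2 2 4591/5000
3 3 2253/2500
DF(1y) = 9541/10000 ≈ 0.954100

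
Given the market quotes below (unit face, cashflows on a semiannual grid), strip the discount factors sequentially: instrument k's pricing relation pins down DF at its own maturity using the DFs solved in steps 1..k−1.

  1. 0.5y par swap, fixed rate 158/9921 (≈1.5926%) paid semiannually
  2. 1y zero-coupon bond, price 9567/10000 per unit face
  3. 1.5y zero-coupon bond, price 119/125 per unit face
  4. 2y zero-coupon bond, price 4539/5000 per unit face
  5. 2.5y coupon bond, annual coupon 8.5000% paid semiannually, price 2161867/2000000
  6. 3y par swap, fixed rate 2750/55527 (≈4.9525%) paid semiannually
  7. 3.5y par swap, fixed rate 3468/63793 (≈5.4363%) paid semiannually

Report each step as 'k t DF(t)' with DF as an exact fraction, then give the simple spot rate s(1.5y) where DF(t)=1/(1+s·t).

step 1 [0.5y] swap r/2=79/9921: DF=(1 − 79/9921·(0))/(1+79/9921) = 9921/10000 ≈ 0.992100
step 2 [1y] zero: DF = P = 9567/10000 ≈ 0.956700
step 3 [1.5y] zero: DF = P = 119/125 ≈ 0.952000
step 4 [2y] zero: DF = P = 4539/5000 ≈ 0.907800
step 5 [2.5y] bond c/2=17/400: DF=(2161867/2000000 − 17/400·(0.992100+0.956700+0.952000+0.907800))/(1+17/400) = 551/625 ≈ 0.881600
step 6 [3y] swap r/2=1375/55527: DF=(1 − 1375/55527·(0.992100+0.956700+0.952000+0.907800+0.881600))/(1+1375/55527) = 69/80 ≈ 0.862500
step 7 [3.5y] swap r/2=1734/63793: DF=(1 − 1734/63793·(0.992100+0.956700+0.952000+0.907800+0.881600+0.862500))/(1+1734/63793) = 4133/5000 ≈ 0.826600

1 1/2 9921/10000
2 1 9567/10000
3 3/2 119/125
4 2 4539/5000
5 5/2 551/625
6 3 69/80
7 7/2 4133/5000
s(1.5y) = (1/(119/125) − 1)/(3/2) = 4/119 ≈ 3.3613%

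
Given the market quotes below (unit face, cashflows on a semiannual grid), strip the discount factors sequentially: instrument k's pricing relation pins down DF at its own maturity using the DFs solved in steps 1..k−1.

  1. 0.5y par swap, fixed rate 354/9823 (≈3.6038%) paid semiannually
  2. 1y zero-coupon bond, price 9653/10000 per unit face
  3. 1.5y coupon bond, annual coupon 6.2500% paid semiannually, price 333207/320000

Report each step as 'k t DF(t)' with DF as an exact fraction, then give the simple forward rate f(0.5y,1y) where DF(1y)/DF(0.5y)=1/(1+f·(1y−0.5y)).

1 1/2 9823/10000
2 1 9653/10000
3 3/2 9507/10000
f(0.5y,1y) = ((9823/10000)/(9653/10000) − 1)/(1/2) = 340/9653 ≈ 3.5222%

step 1 [0.5y] swap r/2=177/9823: DF=(1 − 177/9823·(0))/(1+177/9823) = 9823/10000 ≈ 0.982300
step 2 [1y] zero: DF = P = 9653/10000 ≈ 0.965300
step 3 [1.5y] bond c/2=1/32: DF=(333207/320000 − 1/32·(0.982300+0.965300))/(1+1/32) = 9507/10000 ≈ 0.950700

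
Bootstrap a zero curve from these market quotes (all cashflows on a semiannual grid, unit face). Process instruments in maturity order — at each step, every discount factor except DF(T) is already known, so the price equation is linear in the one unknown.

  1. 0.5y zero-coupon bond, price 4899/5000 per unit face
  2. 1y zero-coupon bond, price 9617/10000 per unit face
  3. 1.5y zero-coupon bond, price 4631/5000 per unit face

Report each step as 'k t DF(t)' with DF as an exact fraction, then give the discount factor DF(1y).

step 1 [0.5y] zero: DF = P = 4899/5000 ≈ 0.979800
step 2 [1y] zero: DF = P = 9617/10000 ≈ 0.961700
step 3 [1.5y] zero: DF = P = 4631/5000 ≈ 0.926200

1 1/2 4899/5000
2 1 9617/10000
3 3/2 4631/5000
DF(1y) = 9617/10000 ≈ 0.961700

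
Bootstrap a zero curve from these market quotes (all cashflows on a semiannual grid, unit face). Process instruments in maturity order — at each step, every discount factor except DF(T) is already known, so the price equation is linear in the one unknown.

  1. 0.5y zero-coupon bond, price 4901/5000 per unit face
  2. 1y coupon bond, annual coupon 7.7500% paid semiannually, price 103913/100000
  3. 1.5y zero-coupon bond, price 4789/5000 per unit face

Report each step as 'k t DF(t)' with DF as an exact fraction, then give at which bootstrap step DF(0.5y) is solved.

step 1 [0.5y] zero: DF = P = 4901/5000 ≈ 0.980200
step 2 [1y] bond c/2=31/800: DF=(103913/100000 − 31/800·(0.980200))/(1+31/800) = 4819/5000 ≈ 0.963800
step 3 [1.5y] zero: DF = P = 4789/5000 ≈ 0.957800

1 1/2 4901/5000
2 1 4819/5000
3 3/2 4789/5000
DF(0.5y) is solved at step 1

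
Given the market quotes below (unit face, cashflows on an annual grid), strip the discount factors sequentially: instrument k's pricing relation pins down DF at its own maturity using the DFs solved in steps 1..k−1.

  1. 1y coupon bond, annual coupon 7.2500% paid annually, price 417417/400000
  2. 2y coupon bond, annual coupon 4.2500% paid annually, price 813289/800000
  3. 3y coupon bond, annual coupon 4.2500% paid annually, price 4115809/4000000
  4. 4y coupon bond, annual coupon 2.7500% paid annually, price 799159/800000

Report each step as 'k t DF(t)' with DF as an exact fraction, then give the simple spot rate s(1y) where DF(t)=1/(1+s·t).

1 1 973/1000
2 2 1871/2000
3 3 2273/2500
4 4 1121/1250
s(1y) = (1/(973/1000) − 1)/(1) = 27/973 ≈ 2.7749%

step 1 [1y] bond c/1=29/400: DF=(417417/400000 − 29/400·(0))/(1+29/400) = 973/1000 ≈ 0.973000
step 2 [2y] bond c/1=17/400: DF=(813289/800000 − 17/400·(0.973000))/(1+17/400) = 1871/2000 ≈ 0.935500
step 3 [3y] bond c/1=17/400: DF=(4115809/4000000 − 17/400·(0.973000+0.935500))/(1+17/400) = 2273/2500 ≈ 0.909200
step 4 [4y] bond c/1=11/400: DF=(799159/800000 − 11/400·(0.973000+0.935500+0.909200))/(1+11/400) = 1121/1250 ≈ 0.896800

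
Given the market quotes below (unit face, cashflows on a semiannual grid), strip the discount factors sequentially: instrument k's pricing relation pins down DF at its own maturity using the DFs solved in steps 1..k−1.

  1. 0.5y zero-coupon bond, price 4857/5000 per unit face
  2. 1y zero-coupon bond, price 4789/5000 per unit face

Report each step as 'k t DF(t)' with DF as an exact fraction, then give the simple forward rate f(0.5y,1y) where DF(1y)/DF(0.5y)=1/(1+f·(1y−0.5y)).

step 1 [0.5y] zero: DF = P = 4857/5000 ≈ 0.971400
step 2 [1y] zero: DF = P = 4789/5000 ≈ 0.957800

1 1/2 4857/5000
2 1 4789/5000
f(0.5y,1y) = ((4857/5000)/(4789/5000) − 1)/(1/2) = 136/4789 ≈ 2.8398%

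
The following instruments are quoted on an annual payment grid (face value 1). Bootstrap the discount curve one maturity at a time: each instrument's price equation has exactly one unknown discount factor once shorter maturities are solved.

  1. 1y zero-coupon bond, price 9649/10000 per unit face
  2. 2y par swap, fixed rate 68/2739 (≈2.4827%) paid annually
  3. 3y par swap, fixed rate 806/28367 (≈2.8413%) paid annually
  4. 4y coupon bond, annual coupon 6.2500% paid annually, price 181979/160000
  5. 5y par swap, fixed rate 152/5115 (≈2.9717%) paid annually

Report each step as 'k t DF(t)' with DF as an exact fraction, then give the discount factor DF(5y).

step 1 [1y] zero: DF = P = 9649/10000 ≈ 0.964900
step 2 [2y] swap r/1=68/2739: DF=(1 − 68/2739·(0.964900))/(1+68/2739) = 2381/2500 ≈ 0.952400
step 3 [3y] swap r/1=806/28367: DF=(1 − 806/28367·(0.964900+0.952400))/(1+806/28367) = 4597/5000 ≈ 0.919400
step 4 [4y] bond c/1=1/16: DF=(181979/160000 − 1/16·(0.964900+0.952400+0.919400))/(1+1/16) = 2259/2500 ≈ 0.903600
step 5 [5y] swap r/1=152/5115: DF=(1 − 152/5115·(0.964900+0.952400+0.919400+0.903600))/(1+152/5115) = 1079/1250 ≈ 0.863200

1 1 9649/10000
2 2 2381/2500
3 3 4597/5000
4 4 2259/2500
5 5 1079/1250
DF(5y) = 1079/1250 ≈ 0.863200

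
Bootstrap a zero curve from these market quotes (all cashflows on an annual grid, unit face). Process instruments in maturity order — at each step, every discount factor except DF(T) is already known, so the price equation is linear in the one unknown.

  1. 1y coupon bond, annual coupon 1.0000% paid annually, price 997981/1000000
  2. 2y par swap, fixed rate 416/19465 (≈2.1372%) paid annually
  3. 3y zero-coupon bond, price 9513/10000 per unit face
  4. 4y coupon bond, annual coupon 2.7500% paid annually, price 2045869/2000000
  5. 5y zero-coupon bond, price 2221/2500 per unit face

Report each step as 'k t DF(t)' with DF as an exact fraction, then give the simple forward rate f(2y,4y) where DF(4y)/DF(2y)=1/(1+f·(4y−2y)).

step 1 [1y] bond c/1=1/100: DF=(997981/1000000 − 1/100·(0))/(1+1/100) = 9881/10000 ≈ 0.988100
step 2 [2y] swap r/1=416/19465: DF=(1 − 416/19465·(0.988100))/(1+416/19465) = 599/625 ≈ 0.958400
step 3 [3y] zero: DF = P = 9513/10000 ≈ 0.951300
step 4 [4y] bond c/1=11/400: DF=(2045869/2000000 − 11/400·(0.988100+0.958400+0.951300))/(1+11/400) = 459/500 ≈ 0.918000
step 5 [5y] zero: DF = P = 2221/2500 ≈ 0.888400

1 1 9881/10000
2 2 599/625
3 3 9513/10000
4 4 459/500
5 5 2221/2500
f(2y,4y) = ((599/625)/(459/500) − 1)/(2) = 101/4590 ≈ 2.2004%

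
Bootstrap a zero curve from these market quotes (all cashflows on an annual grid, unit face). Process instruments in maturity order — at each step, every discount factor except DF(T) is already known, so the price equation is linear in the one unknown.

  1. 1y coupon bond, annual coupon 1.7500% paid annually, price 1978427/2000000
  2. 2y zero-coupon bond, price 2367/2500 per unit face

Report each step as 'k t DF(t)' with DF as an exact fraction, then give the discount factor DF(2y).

1 1 4861/5000
2 2 2367/2500
DF(2y) = 2367/2500 ≈ 0.946800

step 1 [1y] bond c/1=7/400: DF=(1978427/2000000 − 7/400·(0))/(1+7/400) = 4861/5000 ≈ 0.972200
step 2 [2y] zero: DF = P = 2367/2500 ≈ 0.946800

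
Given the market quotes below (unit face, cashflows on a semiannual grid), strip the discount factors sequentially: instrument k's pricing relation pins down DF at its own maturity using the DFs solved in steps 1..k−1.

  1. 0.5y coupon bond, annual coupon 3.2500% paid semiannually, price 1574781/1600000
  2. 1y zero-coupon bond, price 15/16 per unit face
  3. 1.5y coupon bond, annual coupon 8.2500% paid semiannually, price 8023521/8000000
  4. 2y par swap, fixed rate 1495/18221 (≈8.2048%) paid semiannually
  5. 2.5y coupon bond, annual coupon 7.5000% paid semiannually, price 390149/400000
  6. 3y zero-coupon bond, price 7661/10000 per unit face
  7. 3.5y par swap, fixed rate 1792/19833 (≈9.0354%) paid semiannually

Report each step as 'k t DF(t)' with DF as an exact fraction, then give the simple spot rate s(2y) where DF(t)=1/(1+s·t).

step 1 [0.5y] bond c/2=13/800: DF=(1574781/1600000 − 13/800·(0))/(1+13/800) = 1937/2000 ≈ 0.968500
step 2 [1y] zero: DF = P = 15/16 ≈ 0.937500
step 3 [1.5y] bond c/2=33/800: DF=(8023521/8000000 − 33/800·(0.968500+0.937500))/(1+33/800) = 8877/10000 ≈ 0.887700
step 4 [2y] swap r/2=1495/36442: DF=(1 − 1495/36442·(0.968500+0.937500+0.887700))/(1+1495/36442) = 1701/2000 ≈ 0.850500
step 5 [2.5y] bond c/2=3/80: DF=(390149/400000 − 3/80·(0.968500+0.937500+0.887700+0.850500))/(1+3/80) = 2021/2500 ≈ 0.808400
step 6 [3y] zero: DF = P = 7661/10000 ≈ 0.766100
step 7 [3.5y] swap r/2=896/19833: DF=(1 − 896/19833·(0.968500+0.937500+0.887700+0.850500+0.808400+0.766100))/(1+896/19833) = 457/625 ≈ 0.731200

1 1/2 1937/2000
2 1 15/16
3 3/2 8877/10000
4 2 1701/2000
5 5/2 2021/2500
6 3 7661/10000
7 7/2 457/625
s(2y) = (1/(1701/2000) − 1)/(2) = 299/3402 ≈ 8.7889%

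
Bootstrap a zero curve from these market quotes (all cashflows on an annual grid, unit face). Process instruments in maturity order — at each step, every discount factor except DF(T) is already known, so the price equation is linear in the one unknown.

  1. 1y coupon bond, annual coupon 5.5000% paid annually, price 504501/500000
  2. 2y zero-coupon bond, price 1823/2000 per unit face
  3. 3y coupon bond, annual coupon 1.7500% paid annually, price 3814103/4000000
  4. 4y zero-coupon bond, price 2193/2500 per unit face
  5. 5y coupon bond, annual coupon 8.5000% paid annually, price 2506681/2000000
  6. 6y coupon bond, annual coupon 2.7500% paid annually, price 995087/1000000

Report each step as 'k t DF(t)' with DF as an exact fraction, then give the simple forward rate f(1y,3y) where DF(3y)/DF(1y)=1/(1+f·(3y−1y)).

step 1 [1y] bond c/1=11/200: DF=(504501/500000 − 11/200·(0))/(1+11/200) = 2391/2500 ≈ 0.956400
step 2 [2y] zero: DF = P = 1823/2000 ≈ 0.911500
step 3 [3y] bond c/1=7/400: DF=(3814103/4000000 − 7/400·(0.956400+0.911500))/(1+7/400) = 181/200 ≈ 0.905000
step 4 [4y] zero: DF = P = 2193/2500 ≈ 0.877200
step 5 [5y] bond c/1=17/200: DF=(2506681/2000000 − 17/200·(0.956400+0.911500+0.905000+0.877200))/(1+17/200) = 2173/2500 ≈ 0.869200
step 6 [6y] bond c/1=11/400: DF=(995087/1000000 − 11/400·(0.956400+0.911500+0.905000+0.877200+0.869200))/(1+11/400) = 339/400 ≈ 0.847500

1 1 2391/2500
2 2 1823/2000
3 3 181/200
4 4 2193/2500
5 5 2173/2500
6 6 339/400
f(1y,3y) = ((2391/2500)/(181/200) − 1)/(2) = 257/9050 ≈ 2.8398%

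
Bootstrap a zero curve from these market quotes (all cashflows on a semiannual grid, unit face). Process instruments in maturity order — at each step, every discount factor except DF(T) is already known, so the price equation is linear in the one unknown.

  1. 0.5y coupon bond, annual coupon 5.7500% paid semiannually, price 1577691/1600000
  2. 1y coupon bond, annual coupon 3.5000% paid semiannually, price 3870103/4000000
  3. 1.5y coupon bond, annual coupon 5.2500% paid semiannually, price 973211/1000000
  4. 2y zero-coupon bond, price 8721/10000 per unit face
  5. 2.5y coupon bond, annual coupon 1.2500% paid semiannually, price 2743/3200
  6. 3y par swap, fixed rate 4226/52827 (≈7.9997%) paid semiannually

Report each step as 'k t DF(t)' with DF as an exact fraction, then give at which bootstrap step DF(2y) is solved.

step 1 [0.5y] bond c/2=23/800: DF=(1577691/1600000 − 23/800·(0))/(1+23/800) = 1917/2000 ≈ 0.958500
step 2 [1y] bond c/2=7/400: DF=(3870103/4000000 − 7/400·(0.958500))/(1+7/400) = 584/625 ≈ 0.934400
step 3 [1.5y] bond c/2=21/800: DF=(973211/1000000 − 21/800·(0.958500+0.934400))/(1+21/800) = 8999/10000 ≈ 0.899900
step 4 [2y] zero: DF = P = 8721/10000 ≈ 0.872100
step 5 [2.5y] bond c/2=1/160: DF=(2743/3200 − 1/160·(0.958500+0.934400+0.899900+0.872100))/(1+1/160) = 8291/10000 ≈ 0.829100
step 6 [3y] swap r/2=2113/52827: DF=(1 − 2113/52827·(0.958500+0.934400+0.899900+0.872100+0.829100))/(1+2113/52827) = 7887/10000 ≈ 0.788700

1 1/2 1917/2000
2 1 584/625
3 3/2 8999/10000
4 2 8721/10000
5 5/2 8291/10000
6 3 7887/10000
DF(2y) is solved at step 4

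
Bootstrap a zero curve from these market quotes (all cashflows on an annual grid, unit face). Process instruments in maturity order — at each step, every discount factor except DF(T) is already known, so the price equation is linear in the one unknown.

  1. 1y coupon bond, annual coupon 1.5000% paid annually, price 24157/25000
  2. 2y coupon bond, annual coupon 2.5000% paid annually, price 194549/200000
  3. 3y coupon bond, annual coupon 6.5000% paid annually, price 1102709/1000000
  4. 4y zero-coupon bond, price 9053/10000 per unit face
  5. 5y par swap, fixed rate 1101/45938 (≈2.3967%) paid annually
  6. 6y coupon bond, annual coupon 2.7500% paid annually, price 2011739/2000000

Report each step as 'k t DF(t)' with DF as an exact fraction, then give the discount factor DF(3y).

1 1 119/125
2 2 4629/5000
3 3 1151/1250
4 4 9053/10000
5 5 8899/10000
6 6 107/125
DF(3y) = 1151/1250 ≈ 0.920800

step 1 [1y] bond c/1=3/200: DF=(24157/25000 − 3/200·(0))/(1+3/200) = 119/125 ≈ 0.952000
step 2 [2y] bond c/1=1/40: DF=(194549/200000 − 1/40·(0.952000))/(1+1/40) = 4629/5000 ≈ 0.925800
step 3 [3y] bond c/1=13/200: DF=(1102709/1000000 − 13/200·(0.952000+0.925800))/(1+13/200) = 1151/1250 ≈ 0.920800
step 4 [4y] zero: DF = P = 9053/10000 ≈ 0.905300
step 5 [5y] swap r/1=1101/45938: DF=(1 − 1101/45938·(0.952000+0.925800+0.920800+0.905300))/(1+1101/45938) = 8899/10000 ≈ 0.889900
step 6 [6y] bond c/1=11/400: DF=(2011739/2000000 − 11/400·(0.952000+0.925800+0.920800+0.905300+0.889900))/(1+11/400) = 107/125 ≈ 0.856000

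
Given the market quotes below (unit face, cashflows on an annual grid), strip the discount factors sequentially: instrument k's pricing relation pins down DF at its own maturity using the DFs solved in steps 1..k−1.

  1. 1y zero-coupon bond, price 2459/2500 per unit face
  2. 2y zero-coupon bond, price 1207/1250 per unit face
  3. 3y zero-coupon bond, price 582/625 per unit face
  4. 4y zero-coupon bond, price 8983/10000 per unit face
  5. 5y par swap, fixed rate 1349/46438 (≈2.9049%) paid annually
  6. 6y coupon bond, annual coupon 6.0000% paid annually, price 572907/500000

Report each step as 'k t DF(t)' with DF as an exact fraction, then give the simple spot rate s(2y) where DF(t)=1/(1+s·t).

step 1 [1y] zero: DF = P = 2459/2500 ≈ 0.983600
step 2 [2y] zero: DF = P = 1207/1250 ≈ 0.965600
step 3 [3y] zero: DF = P = 582/625 ≈ 0.931200
step 4 [4y] zero: DF = P = 8983/10000 ≈ 0.898300
step 5 [5y] swap r/1=1349/46438: DF=(1 − 1349/46438·(0.983600+0.965600+0.931200+0.898300))/(1+1349/46438) = 8651/10000 ≈ 0.865100
step 6 [6y] bond c/1=3/50: DF=(572907/500000 − 3/50·(0.983600+0.965600+0.931200+0.898300+0.865100))/(1+3/50) = 8181/10000 ≈ 0.818100

1 1 2459/2500
2 2 1207/1250
3 3 582/625
4 4 8983/10000
5 5 8651/10000
6 6 8181/10000
s(2y) = (1/(1207/1250) − 1)/(2) = 43/2414 ≈ 1.7813%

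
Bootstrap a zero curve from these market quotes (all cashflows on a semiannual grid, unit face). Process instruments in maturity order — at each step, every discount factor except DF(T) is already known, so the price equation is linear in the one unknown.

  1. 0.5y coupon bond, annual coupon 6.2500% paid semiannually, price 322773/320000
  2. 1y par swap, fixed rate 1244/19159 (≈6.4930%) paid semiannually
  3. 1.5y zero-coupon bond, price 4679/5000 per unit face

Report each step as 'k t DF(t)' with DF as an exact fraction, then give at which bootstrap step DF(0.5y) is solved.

step 1 [0.5y] bond c/2=1/32: DF=(322773/320000 − 1/32·(0))/(1+1/32) = 9781/10000 ≈ 0.978100
step 2 [1y] swap r/2=622/19159: DF=(1 − 622/19159·(0.978100))/(1+622/19159) = 4689/5000 ≈ 0.937800
step 3 [1.5y] zero: DF = P = 4679/5000 ≈ 0.935800

1 1/2 9781/10000
2 1 4689/5000
3 3/2 4679/5000
DF(0.5y) is solved at step 1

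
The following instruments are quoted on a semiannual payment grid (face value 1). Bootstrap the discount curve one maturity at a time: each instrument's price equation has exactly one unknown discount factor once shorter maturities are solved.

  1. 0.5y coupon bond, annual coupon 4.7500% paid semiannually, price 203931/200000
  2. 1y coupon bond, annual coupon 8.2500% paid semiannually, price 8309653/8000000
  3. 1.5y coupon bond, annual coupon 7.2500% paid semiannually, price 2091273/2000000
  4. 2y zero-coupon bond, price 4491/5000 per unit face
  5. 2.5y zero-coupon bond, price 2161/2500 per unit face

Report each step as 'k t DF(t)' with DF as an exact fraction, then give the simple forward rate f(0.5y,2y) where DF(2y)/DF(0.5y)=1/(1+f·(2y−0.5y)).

step 1 [0.5y] bond c/2=19/800: DF=(203931/200000 − 19/800·(0))/(1+19/800) = 249/250 ≈ 0.996000
step 2 [1y] bond c/2=33/800: DF=(8309653/8000000 − 33/800·(0.996000))/(1+33/800) = 9581/10000 ≈ 0.958100
step 3 [1.5y] bond c/2=29/800: DF=(2091273/2000000 − 29/800·(0.996000+0.958100))/(1+29/800) = 9407/10000 ≈ 0.940700
step 4 [2y] zero: DF = P = 4491/5000 ≈ 0.898200
step 5 [2.5y] zero: DF = P = 2161/2500 ≈ 0.864400

1 1/2 249/250
2 1 9581/10000
3 3/2 9407/10000
4 2 4491/5000
5 5/2 2161/2500
f(0.5y,2y) = ((249/250)/(4491/5000) − 1)/(3/2) = 326/4491 ≈ 7.2590%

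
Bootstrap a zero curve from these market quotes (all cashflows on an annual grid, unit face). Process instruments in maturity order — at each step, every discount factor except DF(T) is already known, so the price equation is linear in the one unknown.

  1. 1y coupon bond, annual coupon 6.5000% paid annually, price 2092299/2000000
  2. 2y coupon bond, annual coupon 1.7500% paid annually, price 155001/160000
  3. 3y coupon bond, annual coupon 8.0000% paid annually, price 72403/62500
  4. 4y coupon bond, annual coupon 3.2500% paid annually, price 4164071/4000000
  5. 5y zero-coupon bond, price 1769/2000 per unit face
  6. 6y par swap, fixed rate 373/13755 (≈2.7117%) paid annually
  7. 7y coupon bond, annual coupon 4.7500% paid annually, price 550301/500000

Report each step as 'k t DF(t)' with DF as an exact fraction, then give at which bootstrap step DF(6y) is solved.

1 1 9823/10000
2 2 1169/1250
3 3 4653/5000
4 4 4593/5000
5 5 1769/2000
6 6 2127/2500
7 7 2003/2500
DF(6y) is solved at step 6

step 1 [1y] bond c/1=13/200: DF=(2092299/2000000 − 13/200·(0))/(1+13/200) = 9823/10000 ≈ 0.982300
step 2 [2y] bond c/1=7/400: DF=(155001/160000 − 7/400·(0.982300))/(1+7/400) = 1169/1250 ≈ 0.935200
step 3 [3y] bond c/1=2/25: DF=(72403/62500 − 2/25·(0.982300+0.935200))/(1+2/25) = 4653/5000 ≈ 0.930600
step 4 [4y] bond c/1=13/400: DF=(4164071/4000000 − 13/400·(0.982300+0.935200+0.930600))/(1+13/400) = 4593/5000 ≈ 0.918600
step 5 [5y] zero: DF = P = 1769/2000 ≈ 0.884500
step 6 [6y] swap r/1=373/13755: DF=(1 − 373/13755·(0.982300+0.935200+0.930600+0.918600+0.884500))/(1+373/13755) = 2127/2500 ≈ 0.850800
step 7 [7y] bond c/1=19/400: DF=(550301/500000 − 19/400·(0.982300+0.935200+0.930600+0.918600+0.884500+0.850800))/(1+19/400) = 2003/2500 ≈ 0.801200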